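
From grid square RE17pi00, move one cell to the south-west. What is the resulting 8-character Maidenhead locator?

RE17oh99

Longitude extended square 0; −1 → -1, wraps to 9, carry into subsquare.
Longitude subsquare p = 15; −1 → 14 = o.
Latitude extended square 0; −1 → -1, wraps to 9, carry into subsquare.
Latitude subsquare i = 8; −1 → 7 = h.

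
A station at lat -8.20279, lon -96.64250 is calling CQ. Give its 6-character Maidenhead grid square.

Add 180° to longitude and 90° to latitude: 83.3575, 81.7972.
Field: lon ⌊83.3575/20⌋ = 4 → E; lat ⌊81.7972/10⌋ = 8 → I.
Square: lon ⌊3.3575/2⌋ = 1; lat ⌊1.7972/1⌋ = 1.
Subsquare: lon ⌊1.3575/0.0833333⌋ = 16 → q; lat ⌊0.7972/0.0416667⌋ = 19 → t.

EI11qt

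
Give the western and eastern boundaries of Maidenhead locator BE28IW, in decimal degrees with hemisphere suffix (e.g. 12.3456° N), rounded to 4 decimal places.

155.3333° W, 155.2500° W

Field B=1, E=4: +1·20° lon, +4·10° lat → SW at lon -160°, lat -50°.
Square 2, 8: +2·2° lon, +8·1° lat → SW at lon -156°, lat -42°.
Subsquare i=8, w=22: +8·0.0833333° lon, +22·0.0416667° lat → SW at lon -155.333°, lat -41.0833°.
Cell spans 0.0833333° lon × 0.0416667° lat.
west 155.3333° W, east 155.2500° W.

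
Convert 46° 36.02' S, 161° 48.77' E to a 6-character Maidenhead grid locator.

Add 180° to longitude and 90° to latitude: 341.8128, 43.3997.
Field: lon ⌊341.8128/20⌋ = 17 → R; lat ⌊43.3997/10⌋ = 4 → E.
Square: lon ⌊1.8128/2⌋ = 0; lat ⌊3.3997/1⌋ = 3.
Subsquare: lon ⌊1.8128/0.0833333⌋ = 21 → v; lat ⌊0.3997/0.0416667⌋ = 9 → j.

RE03vj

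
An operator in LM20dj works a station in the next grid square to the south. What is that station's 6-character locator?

Latitude subsquare j = 9; −1 → 8 = i.
The longitude characters are unchanged.

LM20di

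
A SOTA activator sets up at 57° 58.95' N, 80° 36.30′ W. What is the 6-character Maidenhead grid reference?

Add 180° to longitude and 90° to latitude: 99.3950, 147.9825.
Field (20°×10°, letters A–R): lon ⌊99.3950/20⌋ = 4 → E; lat ⌊147.9825/10⌋ = 14 → O.
Square (2°×1°, digits 0–9): lon ⌊19.3950/2⌋ = 9; lat ⌊7.9825/1⌋ = 7.
Subsquare (5′×2.5′, letters a–x): lon ⌊1.3950/0.0833333⌋ = 16 → q; lat ⌊0.9825/0.0416667⌋ = 23 → x.

EO97qx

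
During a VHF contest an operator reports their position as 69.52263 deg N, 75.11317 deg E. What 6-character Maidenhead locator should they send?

MP79nm

Shift to the Maidenhead origin (180°W, 90°S): lon 255.1132, lat 159.5226.
Field: lon ⌊255.1132/20⌋ = 12 → M; lat ⌊159.5226/10⌋ = 15 → P.
Square: lon ⌊15.1132/2⌋ = 7; lat ⌊9.5226/1⌋ = 9.
Subsquare: lon ⌊1.1132/0.0833333⌋ = 13 → n; lat ⌊0.5226/0.0416667⌋ = 12 → m.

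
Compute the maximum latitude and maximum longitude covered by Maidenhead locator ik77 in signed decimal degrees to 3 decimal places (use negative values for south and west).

18.000, -4.000

Field I=8, K=10: +8·20° lon, +10·10° lat → SW at lon -20°, lat 10°.
Square 7, 7: +7·2° lon, +7·1° lat → SW at lon -6°, lat 17°.
Cell spans 2° lon × 1° lat. NE corner is SW corner plus one full cell.
latitude 18.000, longitude -4.000.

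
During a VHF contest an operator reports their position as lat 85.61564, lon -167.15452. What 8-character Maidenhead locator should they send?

Add 180° to longitude and 90° to latitude: 12.84548, 175.61564.
Field (20°×10°, letters A–R): lon ⌊12.84548/20⌋ = 0 → A; lat ⌊175.61564/10⌋ = 17 → R.
Square (2°×1°, digits 0–9): lon ⌊12.84548/2⌋ = 6; lat ⌊5.61564/1⌋ = 5.
Subsquare (5′×2.5′, letters a–x): lon ⌊0.84548/0.0833333⌋ = 10 → k; lat ⌊0.61564/0.0416667⌋ = 14 → o.
Extended square (30″×15″, digits 0–9): lon ⌊0.01215/0.00833333⌋ = 1; lat ⌊0.03231/0.00416667⌋ = 7.

AR65ko17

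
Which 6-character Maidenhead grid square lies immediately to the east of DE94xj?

EE04aj

Longitude subsquare x = 23; +1 → 24, wraps to 0 = a, carry into square.
Longitude square 9; +1 → 10, wraps to 0, carry into field.
Longitude field D = 3; +1 → 4 = E.
The latitude characters are unchanged.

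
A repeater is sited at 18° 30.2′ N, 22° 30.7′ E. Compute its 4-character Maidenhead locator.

KK18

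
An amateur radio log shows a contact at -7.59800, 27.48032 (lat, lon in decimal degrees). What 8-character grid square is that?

KI32rj76

Shift to the Maidenhead origin (180°W, 90°S): lon 207.48032, lat 82.40200.
Field: lon ⌊207.48032/20⌋ = 10 → K; lat ⌊82.40200/10⌋ = 8 → I.
Square: lon ⌊7.48032/2⌋ = 3; lat ⌊2.40200/1⌋ = 2.
Subsquare: lon ⌊1.48032/0.0833333⌋ = 17 → r; lat ⌊0.40200/0.0416667⌋ = 9 → j.
Extended square: lon ⌊0.06365/0.00833333⌋ = 7; lat ⌊0.02700/0.00416667⌋ = 6.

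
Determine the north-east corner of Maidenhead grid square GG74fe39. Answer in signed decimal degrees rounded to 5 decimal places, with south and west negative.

-25.79167, -45.55000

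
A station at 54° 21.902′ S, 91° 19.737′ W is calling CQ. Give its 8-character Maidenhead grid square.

ED45ip02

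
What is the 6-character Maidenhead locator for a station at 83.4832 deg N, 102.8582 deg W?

DR83nl

Offset from 180°W / 90°S: lon 77.1418°, lat 173.4832°.
Field: lon ⌊77.1418/20⌋ = 3 → D; lat ⌊173.4832/10⌋ = 17 → R.
Square: lon ⌊17.1418/2⌋ = 8; lat ⌊3.4832/1⌋ = 3.
Subsquare: lon ⌊1.1418/0.0833333⌋ = 13 → n; lat ⌊0.4832/0.0416667⌋ = 11 → l.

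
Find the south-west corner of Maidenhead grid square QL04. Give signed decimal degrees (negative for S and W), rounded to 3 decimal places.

24.000, 140.000

Field Q=16, L=11: +16·20° lon, +11·10° lat → SW at lon 140°, lat 20°.
Square 0, 4: +0·2° lon, +4·1° lat → SW at lon 140°, lat 24°.
latitude 24.000, longitude 140.000.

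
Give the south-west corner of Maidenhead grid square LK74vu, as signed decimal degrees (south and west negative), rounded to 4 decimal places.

14.8333, 55.7500

Field L=11, K=10: +11·20° lon, +10·10° lat → SW at lon 40°, lat 10°.
Square 7, 4: +7·2° lon, +4·1° lat → SW at lon 54°, lat 14°.
Subsquare v=21, u=20: +21·0.0833333° lon, +20·0.0416667° lat → SW at lon 55.75°, lat 14.8333°.
latitude 14.8333, longitude 55.7500.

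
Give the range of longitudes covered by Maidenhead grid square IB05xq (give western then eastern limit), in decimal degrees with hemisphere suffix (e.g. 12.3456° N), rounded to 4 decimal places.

Field I=8, B=1: +8·20° lon, +1·10° lat → SW at lon -20°, lat -80°.
Square 0, 5: +0·2° lon, +5·1° lat → SW at lon -20°, lat -75°.
Subsquare x=23, q=16: +23·0.0833333° lon, +16·0.0416667° lat → SW at lon -18.0833°, lat -74.3333°.
Cell spans 0.0833333° lon × 0.0416667° lat.
west 18.0833° W, east 18.0000° W.

18.0833° W, 18.0000° W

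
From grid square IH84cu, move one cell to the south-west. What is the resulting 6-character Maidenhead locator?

IH84bt

Longitude subsquare c = 2; −1 → 1 = b.
Latitude subsquare u = 20; −1 → 19 = t.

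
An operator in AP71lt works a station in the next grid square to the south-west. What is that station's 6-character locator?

Longitude subsquare l = 11; −1 → 10 = k.
Latitude subsquare t = 19; −1 → 18 = s.

AP71ks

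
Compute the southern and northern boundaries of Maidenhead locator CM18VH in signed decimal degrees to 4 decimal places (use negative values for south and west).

38.2917, 38.3333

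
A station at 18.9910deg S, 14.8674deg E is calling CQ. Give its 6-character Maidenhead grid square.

Shift to the Maidenhead origin (180°W, 90°S): lon 194.8674, lat 71.0090.
Field: 194.8674/20 → 9 → J, 71.0090/10 → 7 → H; chars JH.
Square: 14.8674/2 → 7, 1.0090/1 → 1; chars 71.
Subsquare: 0.8674/0.0833333 → 10 → k, 0.0090/0.0416667 → 0 → a; chars ka.

JH71ka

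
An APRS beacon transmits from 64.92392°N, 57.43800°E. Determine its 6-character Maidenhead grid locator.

Shift to the Maidenhead origin (180°W, 90°S): lon 237.4380, lat 154.9239.
Field: lon ⌊237.4380/20⌋ = 11 → L; lat ⌊154.9239/10⌋ = 15 → P.
Square: lon ⌊17.4380/2⌋ = 8; lat ⌊4.9239/1⌋ = 4.
Subsquare: lon ⌊1.4380/0.0833333⌋ = 17 → r; lat ⌊0.9239/0.0416667⌋ = 22 → w.

LP84rw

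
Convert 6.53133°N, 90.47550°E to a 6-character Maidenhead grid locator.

NJ56fm

Shift to the Maidenhead origin (180°W, 90°S): lon 270.4755, lat 96.5313.
Field: 270.4755/20 → 13 → N, 96.5313/10 → 9 → J; chars NJ.
Square: 10.4755/2 → 5, 6.5313/1 → 6; chars 56.
Subsquare: 0.4755/0.0833333 → 5 → f, 0.5313/0.0416667 → 12 → m; chars fm.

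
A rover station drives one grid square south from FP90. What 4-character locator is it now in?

Latitude square 0; −1 → -1, wraps to 9, carry into field.
Latitude field P = 15; −1 → 14 = O.
The longitude characters are unchanged.

FO99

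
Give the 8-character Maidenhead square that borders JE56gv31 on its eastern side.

Longitude extended square 3; +1 → 4.
The latitude characters are unchanged.

JE56gv41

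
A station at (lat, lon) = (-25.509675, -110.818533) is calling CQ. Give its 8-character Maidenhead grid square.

Offset from 180°W / 90°S: lon 69.18147°, lat 64.49032°.
Field: 69.18147/20 → 3 → D, 64.49032/10 → 6 → G; chars DG.
Square: 9.18147/2 → 4, 4.49032/1 → 4; chars 44.
Subsquare: 1.18147/0.0833333 → 14 → o, 0.49032/0.0416667 → 11 → l; chars ol.
Extended square: 0.01480/0.00833333 → 1, 0.03199/0.00416667 → 7; chars 17.

DG44ol17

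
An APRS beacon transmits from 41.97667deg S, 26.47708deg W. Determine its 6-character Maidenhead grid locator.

Shift to the Maidenhead origin (180°W, 90°S): lon 153.5229, lat 48.0233.
Field: 153.5229/20 → 7 → H, 48.0233/10 → 4 → E; chars HE.
Square: 13.5229/2 → 6, 8.0233/1 → 8; chars 68.
Subsquare: 1.5229/0.0833333 → 18 → s, 0.0233/0.0416667 → 0 → a; chars sa.

HE68sa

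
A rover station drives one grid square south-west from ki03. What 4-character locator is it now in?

JI92

Longitude square 0; −1 → -1, wraps to 9, carry into field.
Longitude field K = 10; −1 → 9 = J.
Latitude square 3; −1 → 2.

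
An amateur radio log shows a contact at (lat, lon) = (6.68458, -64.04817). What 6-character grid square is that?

Shift to the Maidenhead origin (180°W, 90°S): lon 115.9518, lat 96.6846.
Field (20°×10°, letters A–R): 115.9518/20 → 5 → F, 96.6846/10 → 9 → J; chars FJ.
Square (2°×1°, digits 0–9): 15.9518/2 → 7, 6.6846/1 → 6; chars 76.
Subsquare (5′×2.5′, letters a–x): 1.9518/0.0833333 → 23 → x, 0.6846/0.0416667 → 16 → q; chars xq.

FJ76xq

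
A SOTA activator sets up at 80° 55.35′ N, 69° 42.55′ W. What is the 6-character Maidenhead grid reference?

FR50dw

Shift to the Maidenhead origin (180°W, 90°S): lon 110.2908, lat 170.9225.
Field: 110.2908/20 → 5 → F, 170.9225/10 → 17 → R; chars FR.
Square: 10.2908/2 → 5, 0.9225/1 → 0; chars 50.
Subsquare: 0.2908/0.0833333 → 3 → d, 0.9225/0.0416667 → 22 → w; chars dw.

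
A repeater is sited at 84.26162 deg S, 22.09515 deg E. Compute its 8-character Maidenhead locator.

KA15br17

Add 180° to longitude and 90° to latitude: 202.09515, 5.73838.
Field: 202.09515/20 → 10 → K, 5.73838/10 → 0 → A; chars KA.
Square: 2.09515/2 → 1, 5.73838/1 → 5; chars 15.
Subsquare: 0.09515/0.0833333 → 1 → b, 0.73838/0.0416667 → 17 → r; chars br.
Extended square: 0.01182/0.00833333 → 1, 0.03005/0.00416667 → 7; chars 17.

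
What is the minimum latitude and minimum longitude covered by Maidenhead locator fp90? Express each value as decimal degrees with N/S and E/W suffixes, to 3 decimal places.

60.000° N, 62.000° W

Field F=5, P=15: +5·20° lon, +15·10° lat → SW at lon -80°, lat 60°.
Square 9, 0: +9·2° lon, +0·1° lat → SW at lon -62°, lat 60°.
latitude 60.000° N, longitude 62.000° W.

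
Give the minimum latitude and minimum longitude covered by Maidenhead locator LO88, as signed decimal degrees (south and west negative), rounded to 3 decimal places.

58.000, 56.000

Field L=11, O=14: +11·20° lon, +14·10° lat → SW at lon 40°, lat 50°.
Square 8, 8: +8·2° lon, +8·1° lat → SW at lon 56°, lat 58°.
latitude 58.000, longitude 56.000.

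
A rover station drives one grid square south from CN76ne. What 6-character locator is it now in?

Latitude subsquare e = 4; −1 → 3 = d.
The longitude characters are unchanged.

CN76nd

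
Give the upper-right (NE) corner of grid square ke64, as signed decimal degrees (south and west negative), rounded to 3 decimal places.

Field K=10, E=4: +10·20° lon, +4·10° lat → SW at lon 20°, lat -50°.
Square 6, 4: +6·2° lon, +4·1° lat → SW at lon 32°, lat -46°.
Cell spans 2° lon × 1° lat. NE corner is SW corner plus one full cell.
latitude -45.000, longitude 34.000.

-45.000, 34.000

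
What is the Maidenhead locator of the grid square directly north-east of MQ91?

Longitude square 9; +1 → 10, wraps to 0, carry into field.
Longitude field M = 12; +1 → 13 = N.
Latitude square 1; +1 → 2.

NQ02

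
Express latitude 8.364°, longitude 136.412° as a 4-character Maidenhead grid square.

PJ88

Shift to the Maidenhead origin (180°W, 90°S): lon 316.41, lat 98.36.
Field: lon ⌊316.41/20⌋ = 15 → P; lat ⌊98.36/10⌋ = 9 → J.
Square: lon ⌊16.41/2⌋ = 8; lat ⌊8.36/1⌋ = 8.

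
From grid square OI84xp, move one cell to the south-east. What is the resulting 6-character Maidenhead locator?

Longitude subsquare x = 23; +1 → 24, wraps to 0 = a, carry into square.
Longitude square 8; +1 → 9.
Latitude subsquare p = 15; −1 → 14 = o.

OI94ao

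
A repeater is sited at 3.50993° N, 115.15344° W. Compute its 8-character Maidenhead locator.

DJ23km12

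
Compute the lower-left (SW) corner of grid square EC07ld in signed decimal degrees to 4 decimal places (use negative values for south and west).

-62.8750, -99.0833

Field E=4, C=2: +4·20° lon, +2·10° lat → SW at lon -100°, lat -70°.
Square 0, 7: +0·2° lon, +7·1° lat → SW at lon -100°, lat -63°.
Subsquare l=11, d=3: +11·0.0833333° lon, +3·0.0416667° lat → SW at lon -99.0833°, lat -62.875°.
latitude -62.8750, longitude -99.0833.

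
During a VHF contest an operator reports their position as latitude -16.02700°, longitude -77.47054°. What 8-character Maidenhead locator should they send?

FH13gx33

Add 180° to longitude and 90° to latitude: 102.52946, 73.97300.
Field: lon ⌊102.52946/20⌋ = 5 → F; lat ⌊73.97300/10⌋ = 7 → H.
Square: lon ⌊2.52946/2⌋ = 1; lat ⌊3.97300/1⌋ = 3.
Subsquare: lon ⌊0.52946/0.0833333⌋ = 6 → g; lat ⌊0.97300/0.0416667⌋ = 23 → x.
Extended square: lon ⌊0.02946/0.00833333⌋ = 3; lat ⌊0.01467/0.00416667⌋ = 3.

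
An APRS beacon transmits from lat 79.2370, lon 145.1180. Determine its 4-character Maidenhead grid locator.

QQ29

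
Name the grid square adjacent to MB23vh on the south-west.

Longitude subsquare v = 21; −1 → 20 = u.
Latitude subsquare h = 7; −1 → 6 = g.

MB23ug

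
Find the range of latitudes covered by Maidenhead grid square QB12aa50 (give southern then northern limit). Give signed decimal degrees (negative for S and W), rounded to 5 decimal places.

-78.00000, -77.99583

Field Q=16, B=1: +16·20° lon, +1·10° lat → SW at lon 140°, lat -80°.
Square 1, 2: +1·2° lon, +2·1° lat → SW at lon 142°, lat -78°.
Subsquare a=0, a=0: +0·0.0833333° lon, +0·0.0416667° lat → SW at lon 142°, lat -78°.
Extended square 5, 0: +5·0.00833333° lon, +0·0.00416667° lat → SW at lon 142.042°, lat -78°.
Cell spans 0.00833333° lon × 0.00416667° lat.
south -78.00000, north -77.99583.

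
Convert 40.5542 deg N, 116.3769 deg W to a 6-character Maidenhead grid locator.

DN10tn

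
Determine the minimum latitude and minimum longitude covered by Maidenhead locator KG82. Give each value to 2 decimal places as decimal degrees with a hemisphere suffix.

28.00° S, 36.00° E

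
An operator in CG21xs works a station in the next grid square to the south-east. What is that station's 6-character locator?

Longitude subsquare x = 23; +1 → 24, wraps to 0 = a, carry into square.
Longitude square 2; +1 → 3.
Latitude subsquare s = 18; −1 → 17 = r.

CG31ar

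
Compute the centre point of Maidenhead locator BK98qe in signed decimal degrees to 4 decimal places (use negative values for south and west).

18.1875, -140.6250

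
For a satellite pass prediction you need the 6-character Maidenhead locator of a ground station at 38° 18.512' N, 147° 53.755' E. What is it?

Offset from 180°W / 90°S: lon 327.8959°, lat 128.3085°.
Field: lon ⌊327.8959/20⌋ = 16 → Q; lat ⌊128.3085/10⌋ = 12 → M.
Square: lon ⌊7.8959/2⌋ = 3; lat ⌊8.3085/1⌋ = 8.
Subsquare: lon ⌊1.8959/0.0833333⌋ = 22 → w; lat ⌊0.3085/0.0416667⌋ = 7 → h.

QM38wh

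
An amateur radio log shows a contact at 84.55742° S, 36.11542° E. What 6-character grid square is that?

Add 180° to longitude and 90° to latitude: 216.1154, 5.4426.
Field (20°×10°, letters A–R): lon ⌊216.1154/20⌋ = 10 → K; lat ⌊5.4426/10⌋ = 0 → A.
Square (2°×1°, digits 0–9): lon ⌊16.1154/2⌋ = 8; lat ⌊5.4426/1⌋ = 5.
Subsquare (5′×2.5′, letters a–x): lon ⌊0.1154/0.0833333⌋ = 1 → b; lat ⌊0.4426/0.0416667⌋ = 10 → k.

KA85bk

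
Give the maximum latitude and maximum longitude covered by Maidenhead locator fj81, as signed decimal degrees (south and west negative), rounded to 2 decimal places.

2.00, -62.00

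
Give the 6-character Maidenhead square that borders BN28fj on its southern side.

Latitude subsquare j = 9; −1 → 8 = i.
The longitude characters are unchanged.

BN28fi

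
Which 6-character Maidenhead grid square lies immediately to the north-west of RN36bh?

RN36ai

Longitude subsquare b = 1; −1 → 0 = a.
Latitude subsquare h = 7; +1 → 8 = i.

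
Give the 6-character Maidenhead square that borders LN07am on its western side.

Longitude subsquare a = 0; −1 → -1, wraps to 23 = x, carry into square.
Longitude square 0; −1 → -1, wraps to 9, carry into field.
Longitude field L = 11; −1 → 10 = K.
The latitude characters are unchanged.

KN97xm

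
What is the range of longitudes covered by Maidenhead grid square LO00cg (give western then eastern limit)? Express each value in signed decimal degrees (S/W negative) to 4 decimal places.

40.1667, 40.2500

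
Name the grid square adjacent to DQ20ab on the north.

DQ20ac

Latitude subsquare b = 1; +1 → 2 = c.
The longitude characters are unchanged.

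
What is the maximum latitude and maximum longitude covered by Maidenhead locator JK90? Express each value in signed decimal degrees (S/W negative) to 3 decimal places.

11.000, 20.000

Field J=9, K=10: +9·20° lon, +10·10° lat → SW at lon 0°, lat 10°.
Square 9, 0: +9·2° lon, +0·1° lat → SW at lon 18°, lat 10°.
Cell spans 2° lon × 1° lat. NE corner is SW corner plus one full cell.
latitude 11.000, longitude 20.000.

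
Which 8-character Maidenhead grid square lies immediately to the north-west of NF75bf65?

NF75bf56

Longitude extended square 6; −1 → 5.
Latitude extended square 5; +1 → 6.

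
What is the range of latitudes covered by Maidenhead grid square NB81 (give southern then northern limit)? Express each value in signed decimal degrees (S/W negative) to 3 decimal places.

-79.000, -78.000

Field N=13, B=1: +13·20° lon, +1·10° lat → SW at lon 80°, lat -80°.
Square 8, 1: +8·2° lon, +1·1° lat → SW at lon 96°, lat -79°.
Cell spans 2° lon × 1° lat.
south -79.000, north -78.000.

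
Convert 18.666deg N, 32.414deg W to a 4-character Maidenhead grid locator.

Add 180° to longitude and 90° to latitude: 147.59, 108.67.
Field (20°×10°, letters A–R): lon ⌊147.59/20⌋ = 7 → H; lat ⌊108.67/10⌋ = 10 → K.
Square (2°×1°, digits 0–9): lon ⌊7.59/2⌋ = 3; lat ⌊8.67/1⌋ = 8.

HK38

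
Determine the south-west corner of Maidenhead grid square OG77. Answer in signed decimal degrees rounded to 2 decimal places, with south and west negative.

Field O=14, G=6: +14·20° lon, +6·10° lat → SW at lon 100°, lat -30°.
Square 7, 7: +7·2° lon, +7·1° lat → SW at lon 114°, lat -23°.
latitude -23.00, longitude 114.00.

-23.00, 114.00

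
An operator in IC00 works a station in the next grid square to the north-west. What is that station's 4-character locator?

Longitude square 0; −1 → -1, wraps to 9, carry into field.
Longitude field I = 8; −1 → 7 = H.
Latitude square 0; +1 → 1.

HC91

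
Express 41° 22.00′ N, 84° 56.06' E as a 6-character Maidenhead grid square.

NN21li

Shift to the Maidenhead origin (180°W, 90°S): lon 264.9343, lat 131.3667.
Field: 264.9343/20 → 13 → N, 131.3667/10 → 13 → N; chars NN.
Square: 4.9343/2 → 2, 1.3667/1 → 1; chars 21.
Subsquare: 0.9343/0.0833333 → 11 → l, 0.3667/0.0416667 → 8 → i; chars li.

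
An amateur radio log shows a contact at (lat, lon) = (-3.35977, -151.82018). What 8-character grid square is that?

BI46cp13

Shift to the Maidenhead origin (180°W, 90°S): lon 28.17982, lat 86.64023.
Field (20°×10°, letters A–R): lon ⌊28.17982/20⌋ = 1 → B; lat ⌊86.64023/10⌋ = 8 → I.
Square (2°×1°, digits 0–9): lon ⌊8.17982/2⌋ = 4; lat ⌊6.64023/1⌋ = 6.
Subsquare (5′×2.5′, letters a–x): lon ⌊0.17982/0.0833333⌋ = 2 → c; lat ⌊0.64023/0.0416667⌋ = 15 → p.
Extended square (30″×15″, digits 0–9): lon ⌊0.01315/0.00833333⌋ = 1; lat ⌊0.01523/0.00416667⌋ = 3.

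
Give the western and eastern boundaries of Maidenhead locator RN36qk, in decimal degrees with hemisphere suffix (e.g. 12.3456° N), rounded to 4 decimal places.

167.3333° E, 167.4167° E

Field R=17, N=13: +17·20° lon, +13·10° lat → SW at lon 160°, lat 40°.
Square 3, 6: +3·2° lon, +6·1° lat → SW at lon 166°, lat 46°.
Subsquare q=16, k=10: +16·0.0833333° lon, +10·0.0416667° lat → SW at lon 167.333°, lat 46.4167°.
Cell spans 0.0833333° lon × 0.0416667° lat.
west 167.3333° E, east 167.4167° E.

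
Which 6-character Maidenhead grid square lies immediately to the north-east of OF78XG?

Longitude subsquare x = 23; +1 → 24, wraps to 0 = a, carry into square.
Longitude square 7; +1 → 8.
Latitude subsquare g = 6; +1 → 7 = h.

OF88ah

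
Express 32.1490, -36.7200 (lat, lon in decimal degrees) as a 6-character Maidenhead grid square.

HM12pd

Shift to the Maidenhead origin (180°W, 90°S): lon 143.2800, lat 122.1490.
Field: 143.2800/20 → 7 → H, 122.1490/10 → 12 → M; chars HM.
Square: 3.2800/2 → 1, 2.1490/1 → 2; chars 12.
Subsquare: 1.2800/0.0833333 → 15 → p, 0.1490/0.0416667 → 3 → d; chars pd.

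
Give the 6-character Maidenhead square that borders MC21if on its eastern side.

Longitude subsquare i = 8; +1 → 9 = j.
The latitude characters are unchanged.

MC21jf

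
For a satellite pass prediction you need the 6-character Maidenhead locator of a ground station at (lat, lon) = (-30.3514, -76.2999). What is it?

FF19up

Offset from 180°W / 90°S: lon 103.7001°, lat 59.6486°.
Field: lon ⌊103.7001/20⌋ = 5 → F; lat ⌊59.6486/10⌋ = 5 → F.
Square: lon ⌊3.7001/2⌋ = 1; lat ⌊9.6486/1⌋ = 9.
Subsquare: lon ⌊1.7001/0.0833333⌋ = 20 → u; lat ⌊0.6486/0.0416667⌋ = 15 → p.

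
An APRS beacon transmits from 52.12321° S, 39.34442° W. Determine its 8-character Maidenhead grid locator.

HD07hv80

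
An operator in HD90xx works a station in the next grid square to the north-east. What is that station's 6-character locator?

ID01aa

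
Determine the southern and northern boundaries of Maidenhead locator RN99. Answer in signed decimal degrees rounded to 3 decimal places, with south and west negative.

Field R=17, N=13: +17·20° lon, +13·10° lat → SW at lon 160°, lat 40°.
Square 9, 9: +9·2° lon, +9·1° lat → SW at lon 178°, lat 49°.
Cell spans 2° lon × 1° lat.
south 49.000, north 50.000.

49.000, 50.000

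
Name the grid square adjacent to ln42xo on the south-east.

LN52an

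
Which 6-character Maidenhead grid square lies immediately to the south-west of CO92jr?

Longitude subsquare j = 9; −1 → 8 = i.
Latitude subsquare r = 17; −1 → 16 = q.

CO92iq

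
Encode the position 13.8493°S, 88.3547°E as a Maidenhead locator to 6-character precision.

Offset from 180°W / 90°S: lon 268.3547°, lat 76.1507°.
Field: lon ⌊268.3547/20⌋ = 13 → N; lat ⌊76.1507/10⌋ = 7 → H.
Square: lon ⌊8.3547/2⌋ = 4; lat ⌊6.1507/1⌋ = 6.
Subsquare: lon ⌊0.3547/0.0833333⌋ = 4 → e; lat ⌊0.1507/0.0416667⌋ = 3 → d.

NH46ed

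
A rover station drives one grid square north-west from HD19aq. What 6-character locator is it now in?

Longitude subsquare a = 0; −1 → -1, wraps to 23 = x, carry into square.
Longitude square 1; −1 → 0.
Latitude subsquare q = 16; +1 → 17 = r.

HD09xr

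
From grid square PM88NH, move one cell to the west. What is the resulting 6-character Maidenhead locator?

PM88mh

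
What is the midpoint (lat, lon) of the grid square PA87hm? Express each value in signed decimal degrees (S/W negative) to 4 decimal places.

-82.4792, 136.6250

Field P=15, A=0: +15·20° lon, +0·10° lat → SW at lon 120°, lat -90°.
Square 8, 7: +8·2° lon, +7·1° lat → SW at lon 136°, lat -83°.
Subsquare h=7, m=12: +7·0.0833333° lon, +12·0.0416667° lat → SW at lon 136.583°, lat -82.5°.
Cell spans 0.0833333° lon × 0.0416667° lat. Centre is SW corner plus half of each.
latitude -82.4792, longitude 136.6250.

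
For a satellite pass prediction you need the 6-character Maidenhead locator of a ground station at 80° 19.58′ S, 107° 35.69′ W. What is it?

DA69eq

Offset from 180°W / 90°S: lon 72.4052°, lat 9.6737°.
Field: lon ⌊72.4052/20⌋ = 3 → D; lat ⌊9.6737/10⌋ = 0 → A.
Square: lon ⌊12.4052/2⌋ = 6; lat ⌊9.6737/1⌋ = 9.
Subsquare: lon ⌊0.4052/0.0833333⌋ = 4 → e; lat ⌊0.6737/0.0416667⌋ = 16 → q.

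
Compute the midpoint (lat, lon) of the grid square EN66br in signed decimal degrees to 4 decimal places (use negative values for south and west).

Field E=4, N=13: +4·20° lon, +13·10° lat → SW at lon -100°, lat 40°.
Square 6, 6: +6·2° lon, +6·1° lat → SW at lon -88°, lat 46°.
Subsquare b=1, r=17: +1·0.0833333° lon, +17·0.0416667° lat → SW at lon -87.9167°, lat 46.7083°.
Cell spans 0.0833333° lon × 0.0416667° lat. Centre is SW corner plus half of each.
latitude 46.7292, longitude -87.8750.

46.7292, -87.8750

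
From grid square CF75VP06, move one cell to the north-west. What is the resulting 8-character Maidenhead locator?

CF75up97

Longitude extended square 0; −1 → -1, wraps to 9, carry into subsquare.
Longitude subsquare v = 21; −1 → 20 = u.
Latitude extended square 6; +1 → 7.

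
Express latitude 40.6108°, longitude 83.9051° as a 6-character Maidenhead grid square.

NN10wo

Offset from 180°W / 90°S: lon 263.9051°, lat 130.6108°.
Field: 263.9051/20 → 13 → N, 130.6108/10 → 13 → N; chars NN.
Square: 3.9051/2 → 1, 0.6108/1 → 0; chars 10.
Subsquare: 1.9051/0.0833333 → 22 → w, 0.6108/0.0416667 → 14 → o; chars wo.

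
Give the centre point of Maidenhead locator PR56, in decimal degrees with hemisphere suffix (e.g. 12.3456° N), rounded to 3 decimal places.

86.500° N, 131.000° E

Field P=15, R=17: +15·20° lon, +17·10° lat → SW at lon 120°, lat 80°.
Square 5, 6: +5·2° lon, +6·1° lat → SW at lon 130°, lat 86°.
Cell spans 2° lon × 1° lat. Centre is SW corner plus half of each.
latitude 86.500° N, longitude 131.000° E.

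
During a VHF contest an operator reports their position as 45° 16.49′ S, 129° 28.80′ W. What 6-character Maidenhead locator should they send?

Add 180° to longitude and 90° to latitude: 50.5200, 44.7252.
Field (20°×10°, letters A–R): 50.5200/20 → 2 → C, 44.7252/10 → 4 → E; chars CE.
Square (2°×1°, digits 0–9): 10.5200/2 → 5, 4.7252/1 → 4; chars 54.
Subsquare (5′×2.5′, letters a–x): 0.5200/0.0833333 → 6 → g, 0.7252/0.0416667 → 17 → r; chars gr.

CE54gr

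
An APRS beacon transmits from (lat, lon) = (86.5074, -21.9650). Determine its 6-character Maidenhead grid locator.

HR96am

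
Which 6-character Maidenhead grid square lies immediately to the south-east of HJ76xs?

HJ86ar

Longitude subsquare x = 23; +1 → 24, wraps to 0 = a, carry into square.
Longitude square 7; +1 → 8.
Latitude subsquare s = 18; −1 → 17 = r.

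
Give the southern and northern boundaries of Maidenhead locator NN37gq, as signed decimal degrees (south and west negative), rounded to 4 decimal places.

47.6667, 47.7083

Field N=13, N=13: +13·20° lon, +13·10° lat → SW at lon 80°, lat 40°.
Square 3, 7: +3·2° lon, +7·1° lat → SW at lon 86°, lat 47°.
Subsquare g=6, q=16: +6·0.0833333° lon, +16·0.0416667° lat → SW at lon 86.5°, lat 47.6667°.
Cell spans 0.0833333° lon × 0.0416667° lat.
south 47.6667, north 47.7083.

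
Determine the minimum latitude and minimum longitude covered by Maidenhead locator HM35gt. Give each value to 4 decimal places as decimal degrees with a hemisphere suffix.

35.7917° N, 33.5000° W

Field H=7, M=12: +7·20° lon, +12·10° lat → SW at lon -40°, lat 30°.
Square 3, 5: +3·2° lon, +5·1° lat → SW at lon -34°, lat 35°.
Subsquare g=6, t=19: +6·0.0833333° lon, +19·0.0416667° lat → SW at lon -33.5°, lat 35.7917°.
latitude 35.7917° N, longitude 33.5000° W.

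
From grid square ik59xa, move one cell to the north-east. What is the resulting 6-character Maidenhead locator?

Longitude subsquare x = 23; +1 → 24, wraps to 0 = a, carry into square.
Longitude square 5; +1 → 6.
Latitude subsquare a = 0; +1 → 1 = b.

IK69ab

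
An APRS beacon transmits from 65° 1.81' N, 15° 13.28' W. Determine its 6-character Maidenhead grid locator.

IP25ja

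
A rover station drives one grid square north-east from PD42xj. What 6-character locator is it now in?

PD52ak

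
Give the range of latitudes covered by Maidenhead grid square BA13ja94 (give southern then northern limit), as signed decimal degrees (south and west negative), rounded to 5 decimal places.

-86.98333, -86.97917

Field B=1, A=0: +1·20° lon, +0·10° lat → SW at lon -160°, lat -90°.
Square 1, 3: +1·2° lon, +3·1° lat → SW at lon -158°, lat -87°.
Subsquare j=9, a=0: +9·0.0833333° lon, +0·0.0416667° lat → SW at lon -157.25°, lat -87°.
Extended square 9, 4: +9·0.00833333° lon, +4·0.00416667° lat → SW at lon -157.175°, lat -86.9833°.
Cell spans 0.00833333° lon × 0.00416667° lat.
south -86.98333, north -86.97917.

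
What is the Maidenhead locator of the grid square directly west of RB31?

Longitude square 3; −1 → 2.
The latitude characters are unchanged.

RB21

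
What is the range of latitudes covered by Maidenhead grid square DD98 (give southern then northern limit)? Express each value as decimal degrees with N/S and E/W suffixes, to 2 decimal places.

52.00° S, 51.00° S

Field D=3, D=3: +3·20° lon, +3·10° lat → SW at lon -120°, lat -60°.
Square 9, 8: +9·2° lon, +8·1° lat → SW at lon -102°, lat -52°.
Cell spans 2° lon × 1° lat.
south 52.00° S, north 51.00° S.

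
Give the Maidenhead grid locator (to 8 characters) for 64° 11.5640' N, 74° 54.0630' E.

MP74ke86

Add 180° to longitude and 90° to latitude: 254.90105, 154.19273.
Field (20°×10°, letters A–R): lon ⌊254.90105/20⌋ = 12 → M; lat ⌊154.19273/10⌋ = 15 → P.
Square (2°×1°, digits 0–9): lon ⌊14.90105/2⌋ = 7; lat ⌊4.19273/1⌋ = 4.
Subsquare (5′×2.5′, letters a–x): lon ⌊0.90105/0.0833333⌋ = 10 → k; lat ⌊0.19273/0.0416667⌋ = 4 → e.
Extended square (30″×15″, digits 0–9): lon ⌊0.06772/0.00833333⌋ = 8; lat ⌊0.02607/0.00416667⌋ = 6.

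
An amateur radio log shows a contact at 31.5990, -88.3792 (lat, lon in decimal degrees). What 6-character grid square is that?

EM51to

Offset from 180°W / 90°S: lon 91.6208°, lat 121.5990°.
Field: lon ⌊91.6208/20⌋ = 4 → E; lat ⌊121.5990/10⌋ = 12 → M.
Square: lon ⌊11.6208/2⌋ = 5; lat ⌊1.5990/1⌋ = 1.
Subsquare: lon ⌊1.6208/0.0833333⌋ = 19 → t; lat ⌊0.5990/0.0416667⌋ = 14 → o.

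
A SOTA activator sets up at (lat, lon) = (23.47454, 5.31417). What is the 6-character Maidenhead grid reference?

Offset from 180°W / 90°S: lon 185.3142°, lat 113.4745°.
Field: 185.3142/20 → 9 → J, 113.4745/10 → 11 → L; chars JL.
Square: 5.3142/2 → 2, 3.4745/1 → 3; chars 23.
Subsquare: 1.3142/0.0833333 → 15 → p, 0.4745/0.0416667 → 11 → l; chars pl.

JL23pl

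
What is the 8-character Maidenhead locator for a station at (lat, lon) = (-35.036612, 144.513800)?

Add 180° to longitude and 90° to latitude: 324.51380, 54.96339.
Field (20°×10°, letters A–R): lon ⌊324.51380/20⌋ = 16 → Q; lat ⌊54.96339/10⌋ = 5 → F.
Square (2°×1°, digits 0–9): lon ⌊4.51380/2⌋ = 2; lat ⌊4.96339/1⌋ = 4.
Subsquare (5′×2.5′, letters a–x): lon ⌊0.51380/0.0833333⌋ = 6 → g; lat ⌊0.96339/0.0416667⌋ = 23 → x.
Extended square (30″×15″, digits 0–9): lon ⌊0.01380/0.00833333⌋ = 1; lat ⌊0.00505/0.00416667⌋ = 1.

QF24gx11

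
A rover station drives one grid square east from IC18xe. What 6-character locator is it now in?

IC28ae

Longitude subsquare x = 23; +1 → 24, wraps to 0 = a, carry into square.
Longitude square 1; +1 → 2.
The latitude characters are unchanged.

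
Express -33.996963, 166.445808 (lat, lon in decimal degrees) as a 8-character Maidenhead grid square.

Add 180° to longitude and 90° to latitude: 346.44581, 56.00304.
Field: 346.44581/20 → 17 → R, 56.00304/10 → 5 → F; chars RF.
Square: 6.44581/2 → 3, 6.00304/1 → 6; chars 36.
Subsquare: 0.44581/0.0833333 → 5 → f, 0.00304/0.0416667 → 0 → a; chars fa.
Extended square: 0.02914/0.00833333 → 3, 0.00304/0.00416667 → 0; chars 30.

RF36fa30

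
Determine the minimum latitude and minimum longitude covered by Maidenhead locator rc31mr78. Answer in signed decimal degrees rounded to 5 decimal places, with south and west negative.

-68.25833, 167.05833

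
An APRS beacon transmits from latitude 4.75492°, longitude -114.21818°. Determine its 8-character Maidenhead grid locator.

DJ24vs31

Offset from 180°W / 90°S: lon 65.78182°, lat 94.75492°.
Field: 65.78182/20 → 3 → D, 94.75492/10 → 9 → J; chars DJ.
Square: 5.78182/2 → 2, 4.75492/1 → 4; chars 24.
Subsquare: 1.78182/0.0833333 → 21 → v, 0.75492/0.0416667 → 18 → s; chars vs.
Extended square: 0.03182/0.00833333 → 3, 0.00492/0.00416667 → 1; chars 31.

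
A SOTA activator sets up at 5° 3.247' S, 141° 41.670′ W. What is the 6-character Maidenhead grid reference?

BI94dw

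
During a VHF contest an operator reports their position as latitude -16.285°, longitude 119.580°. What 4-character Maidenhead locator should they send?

OH93

Add 180° to longitude and 90° to latitude: 299.58, 73.72.
Field: lon ⌊299.58/20⌋ = 14 → O; lat ⌊73.72/10⌋ = 7 → H.
Square: lon ⌊19.58/2⌋ = 9; lat ⌊3.72/1⌋ = 3.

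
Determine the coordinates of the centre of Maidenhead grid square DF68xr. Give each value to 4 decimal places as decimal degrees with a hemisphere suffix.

Field D=3, F=5: +3·20° lon, +5·10° lat → SW at lon -120°, lat -40°.
Square 6, 8: +6·2° lon, +8·1° lat → SW at lon -108°, lat -32°.
Subsquare x=23, r=17: +23·0.0833333° lon, +17·0.0416667° lat → SW at lon -106.083°, lat -31.2917°.
Cell spans 0.0833333° lon × 0.0416667° lat. Centre is SW corner plus half of each.
latitude 31.2708° S, longitude 106.0417° W.

31.2708° S, 106.0417° W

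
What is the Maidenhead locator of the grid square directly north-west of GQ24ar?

GQ14xs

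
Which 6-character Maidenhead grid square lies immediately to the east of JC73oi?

Longitude subsquare o = 14; +1 → 15 = p.
The latitude characters are unchanged.

JC73pi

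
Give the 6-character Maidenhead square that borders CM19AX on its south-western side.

Longitude subsquare a = 0; −1 → -1, wraps to 23 = x, carry into square.
Longitude square 1; −1 → 0.
Latitude subsquare x = 23; −1 → 22 = w.

CM09xw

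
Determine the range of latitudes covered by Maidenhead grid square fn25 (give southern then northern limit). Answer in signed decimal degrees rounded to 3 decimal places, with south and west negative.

45.000, 46.000

Field F=5, N=13: +5·20° lon, +13·10° lat → SW at lon -80°, lat 40°.
Square 2, 5: +2·2° lon, +5·1° lat → SW at lon -76°, lat 45°.
Cell spans 2° lon × 1° lat.
south 45.000, north 46.000.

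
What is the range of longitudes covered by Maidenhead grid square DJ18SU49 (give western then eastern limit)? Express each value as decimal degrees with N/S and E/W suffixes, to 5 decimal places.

116.46667° W, 116.45833° W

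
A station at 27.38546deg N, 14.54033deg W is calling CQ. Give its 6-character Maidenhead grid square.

Shift to the Maidenhead origin (180°W, 90°S): lon 165.4597, lat 117.3855.
Field: lon ⌊165.4597/20⌋ = 8 → I; lat ⌊117.3855/10⌋ = 11 → L.
Square: lon ⌊5.4597/2⌋ = 2; lat ⌊7.3855/1⌋ = 7.
Subsquare: lon ⌊1.4597/0.0833333⌋ = 17 → r; lat ⌊0.3855/0.0416667⌋ = 9 → j.

IL27rj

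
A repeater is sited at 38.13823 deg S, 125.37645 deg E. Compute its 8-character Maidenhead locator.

PF21qu56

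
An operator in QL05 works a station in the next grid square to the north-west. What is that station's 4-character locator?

PL96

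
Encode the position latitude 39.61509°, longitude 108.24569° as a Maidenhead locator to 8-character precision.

OM49co97

Offset from 180°W / 90°S: lon 288.24569°, lat 129.61509°.
Field: lon ⌊288.24569/20⌋ = 14 → O; lat ⌊129.61509/10⌋ = 12 → M.
Square: lon ⌊8.24569/2⌋ = 4; lat ⌊9.61509/1⌋ = 9.
Subsquare: lon ⌊0.24569/0.0833333⌋ = 2 → c; lat ⌊0.61509/0.0416667⌋ = 14 → o.
Extended square: lon ⌊0.07902/0.00833333⌋ = 9; lat ⌊0.03176/0.00416667⌋ = 7.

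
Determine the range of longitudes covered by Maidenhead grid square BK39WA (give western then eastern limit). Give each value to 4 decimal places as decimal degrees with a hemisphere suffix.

Field B=1, K=10: +1·20° lon, +10·10° lat → SW at lon -160°, lat 10°.
Square 3, 9: +3·2° lon, +9·1° lat → SW at lon -154°, lat 19°.
Subsquare w=22, a=0: +22·0.0833333° lon, +0·0.0416667° lat → SW at lon -152.167°, lat 19°.
Cell spans 0.0833333° lon × 0.0416667° lat.
west 152.1667° W, east 152.0833° W.

152.1667° W, 152.0833° W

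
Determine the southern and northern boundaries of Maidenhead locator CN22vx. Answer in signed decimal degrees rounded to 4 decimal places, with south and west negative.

42.9583, 43.0000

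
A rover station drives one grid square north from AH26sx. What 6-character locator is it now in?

Latitude subsquare x = 23; +1 → 24, wraps to 0 = a, carry into square.
Latitude square 6; +1 → 7.
The longitude characters are unchanged.

AH27sa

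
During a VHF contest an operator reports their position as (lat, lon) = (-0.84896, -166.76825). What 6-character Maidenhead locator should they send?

AI69od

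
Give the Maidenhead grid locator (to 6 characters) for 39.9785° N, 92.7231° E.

NM69ix

Offset from 180°W / 90°S: lon 272.7231°, lat 129.9785°.
Field (20°×10°, letters A–R): 272.7231/20 → 13 → N, 129.9785/10 → 12 → M; chars NM.
Square (2°×1°, digits 0–9): 12.7231/2 → 6, 9.9785/1 → 9; chars 69.
Subsquare (5′×2.5′, letters a–x): 0.7231/0.0833333 → 8 → i, 0.9785/0.0416667 → 23 → x; chars ix.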